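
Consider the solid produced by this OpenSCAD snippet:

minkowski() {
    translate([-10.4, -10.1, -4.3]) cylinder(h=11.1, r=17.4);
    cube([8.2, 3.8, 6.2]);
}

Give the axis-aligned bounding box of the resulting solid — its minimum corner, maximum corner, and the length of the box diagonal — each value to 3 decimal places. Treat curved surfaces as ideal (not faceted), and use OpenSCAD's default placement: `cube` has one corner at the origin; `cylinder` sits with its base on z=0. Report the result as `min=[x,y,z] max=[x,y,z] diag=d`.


min=[-27.800,-27.500,-4.300] max=[15.200,11.100,13.000] diag=60.318

A = translate([-10.4, -10.1, -4.3]) cylinder(h=11.1, r=17.4) → bbox [-27.8,-27.5,-4.3] .. [7,7.3,6.8]
B = cube([8.2, 3.8, 6.2]) → bbox [0,0,0] .. [8.2,3.8,6.2]
lo = A.lo+B.lo = [-27.8+0, -27.5+0, -4.3+0] = [-27.800,-27.500,-4.300]
hi = A.hi+B.hi = [7+8.2, 7.3+3.8, 6.8+6.2] = [15.200,11.100,13.000]
diag = √(43²+38.6²+17.3²) = √3638.25 = 60.318


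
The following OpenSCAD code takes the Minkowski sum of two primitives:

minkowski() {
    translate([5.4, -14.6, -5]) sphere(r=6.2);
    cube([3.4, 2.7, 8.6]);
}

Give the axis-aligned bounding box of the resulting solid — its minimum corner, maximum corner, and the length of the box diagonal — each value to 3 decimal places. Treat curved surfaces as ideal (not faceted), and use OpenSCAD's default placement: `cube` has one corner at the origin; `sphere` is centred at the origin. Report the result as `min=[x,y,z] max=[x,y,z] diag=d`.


A = translate([5.4, -14.6, -5]) sphere(r=6.2) → bbox [-0.8,-20.8,-11.2] .. [11.6,-8.4,1.2]
B = cube([3.4, 2.7, 8.6]) → bbox [0,0,0] .. [3.4,2.7,8.6]
lo = A.lo+B.lo = [-0.8+0, -20.8+0, -11.2+0] = [-0.800,-20.800,-11.200]
hi = A.hi+B.hi = [11.6+3.4, -8.4+2.7, 1.2+8.6] = [15.000,-5.700,9.800]
diag = √(15.8²+15.1²+21²) = √918.65 = 30.309

min=[-0.800,-20.800,-11.200] max=[15.000,-5.700,9.800] diag=30.309


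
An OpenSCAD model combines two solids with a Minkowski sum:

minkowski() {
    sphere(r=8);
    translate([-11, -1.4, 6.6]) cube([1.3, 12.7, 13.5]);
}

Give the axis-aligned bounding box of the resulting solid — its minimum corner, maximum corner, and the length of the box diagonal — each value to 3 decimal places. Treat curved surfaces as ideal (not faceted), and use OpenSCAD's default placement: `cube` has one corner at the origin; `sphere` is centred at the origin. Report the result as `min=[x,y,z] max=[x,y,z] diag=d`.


min=[-19.000,-9.400,-1.400] max=[-1.700,19.300,28.100] diag=44.646

A = translate([-11, -1.4, 6.6]) cube([1.3, 12.7, 13.5]) → bbox [-11,-1.4,6.6] .. [-9.7,11.3,20.1]
B = sphere(r=8) → bbox [-8,-8,-8] .. [8,8,8]
lo = A.lo+B.lo = [-11-8, -1.4-8, 6.6-8] = [-19.000,-9.400,-1.400]
hi = A.hi+B.hi = [-9.7+8, 11.3+8, 20.1+8] = [-1.700,19.300,28.100]
diag = √(17.3²+28.7²+29.5²) = √1993.23 = 44.646


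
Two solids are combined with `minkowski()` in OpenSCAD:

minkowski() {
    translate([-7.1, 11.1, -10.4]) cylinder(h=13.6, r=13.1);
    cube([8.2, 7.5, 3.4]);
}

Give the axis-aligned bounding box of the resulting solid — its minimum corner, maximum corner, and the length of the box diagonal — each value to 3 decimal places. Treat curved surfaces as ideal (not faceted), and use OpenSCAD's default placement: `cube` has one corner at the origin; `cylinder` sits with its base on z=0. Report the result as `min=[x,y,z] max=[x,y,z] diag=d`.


A = translate([-7.1, 11.1, -10.4]) cylinder(h=13.6, r=13.1) → bbox [-20.2,-2,-10.4] .. [6,24.2,3.2]
B = cube([8.2, 7.5, 3.4]) → bbox [0,0,0] .. [8.2,7.5,3.4]
lo = A.lo+B.lo = [-20.2+0, -2+0, -10.4+0] = [-20.200,-2.000,-10.400]
hi = A.hi+B.hi = [6+8.2, 24.2+7.5, 3.2+3.4] = [14.200,31.700,6.600]
diag = √(34.4²+33.7²+17²) = √2608.05 = 51.069

min=[-20.200,-2.000,-10.400] max=[14.200,31.700,6.600] diag=51.069


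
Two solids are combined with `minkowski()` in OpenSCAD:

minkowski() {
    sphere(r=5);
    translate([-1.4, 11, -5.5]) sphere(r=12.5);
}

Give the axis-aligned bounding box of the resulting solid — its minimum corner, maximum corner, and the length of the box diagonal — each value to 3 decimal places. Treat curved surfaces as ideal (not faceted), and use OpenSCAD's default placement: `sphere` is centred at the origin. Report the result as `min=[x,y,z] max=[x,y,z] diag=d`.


min=[-18.900,-6.500,-23.000] max=[16.100,28.500,12.000] diag=60.622

A = translate([-1.4, 11, -5.5]) sphere(r=12.5) → bbox [-13.9,-1.5,-18] .. [11.1,23.5,7]
B = sphere(r=5) → bbox [-5,-5,-5] .. [5,5,5]
lo = A.lo+B.lo = [-13.9-5, -1.5-5, -18-5] = [-18.900,-6.500,-23.000]
hi = A.hi+B.hi = [11.1+5, 23.5+5, 7+5] = [16.100,28.500,12.000]
diag = √(35²+35²+35²) = √3675 = 60.622


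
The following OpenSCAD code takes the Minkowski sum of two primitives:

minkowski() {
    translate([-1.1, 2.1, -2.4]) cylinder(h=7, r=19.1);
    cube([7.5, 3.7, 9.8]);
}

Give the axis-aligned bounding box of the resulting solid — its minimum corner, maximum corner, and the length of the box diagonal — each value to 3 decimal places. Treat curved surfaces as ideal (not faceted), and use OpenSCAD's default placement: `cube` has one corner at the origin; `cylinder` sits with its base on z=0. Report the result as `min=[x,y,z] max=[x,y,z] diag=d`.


min=[-20.200,-17.000,-2.400] max=[25.500,24.900,14.400] diag=64.237

A = translate([-1.1, 2.1, -2.4]) cylinder(h=7, r=19.1) → bbox [-20.2,-17,-2.4] .. [18,21.2,4.6]
B = cube([7.5, 3.7, 9.8]) → bbox [0,0,0] .. [7.5,3.7,9.8]
lo = A.lo+B.lo = [-20.2+0, -17+0, -2.4+0] = [-20.200,-17.000,-2.400]
hi = A.hi+B.hi = [18+7.5, 21.2+3.7, 4.6+9.8] = [25.500,24.900,14.400]
diag = √(45.7²+41.9²+16.8²) = √4126.34 = 64.237


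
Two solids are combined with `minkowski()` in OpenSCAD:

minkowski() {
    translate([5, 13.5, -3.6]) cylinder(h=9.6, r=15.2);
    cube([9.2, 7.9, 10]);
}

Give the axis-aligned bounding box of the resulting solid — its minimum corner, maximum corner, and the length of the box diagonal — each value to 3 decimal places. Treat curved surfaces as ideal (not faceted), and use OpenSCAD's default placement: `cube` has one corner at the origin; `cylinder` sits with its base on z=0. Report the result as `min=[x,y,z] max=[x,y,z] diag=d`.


min=[-10.200,-1.700,-3.600] max=[29.400,36.600,16.000] diag=58.474

A = translate([5, 13.5, -3.6]) cylinder(h=9.6, r=15.2) → bbox [-10.2,-1.7,-3.6] .. [20.2,28.7,6]
B = cube([9.2, 7.9, 10]) → bbox [0,0,0] .. [9.2,7.9,10]
lo = A.lo+B.lo = [-10.2+0, -1.7+0, -3.6+0] = [-10.200,-1.700,-3.600]
hi = A.hi+B.hi = [20.2+9.2, 28.7+7.9, 6+10] = [29.400,36.600,16.000]
diag = √(39.6²+38.3²+19.6²) = √3419.21 = 58.474


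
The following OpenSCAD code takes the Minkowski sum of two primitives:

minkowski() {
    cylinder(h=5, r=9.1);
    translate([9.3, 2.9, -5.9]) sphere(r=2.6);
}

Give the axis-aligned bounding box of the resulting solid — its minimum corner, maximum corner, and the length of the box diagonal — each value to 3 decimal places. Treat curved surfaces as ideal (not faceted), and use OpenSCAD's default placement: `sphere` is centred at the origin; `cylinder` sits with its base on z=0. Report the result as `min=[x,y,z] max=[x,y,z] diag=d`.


A = translate([9.3, 2.9, -5.9]) sphere(r=2.6) → bbox [6.7,0.3,-8.5] .. [11.9,5.5,-3.3]
B = cylinder(h=5, r=9.1) → bbox [-9.1,-9.1,0] .. [9.1,9.1,5]
lo = A.lo+B.lo = [6.7-9.1, 0.3-9.1, -8.5+0] = [-2.400,-8.800,-8.500]
hi = A.hi+B.hi = [11.9+9.1, 5.5+9.1, -3.3+5] = [21.000,14.600,1.700]
diag = √(23.4²+23.4²+10.2²) = √1199.16 = 34.629

min=[-2.400,-8.800,-8.500] max=[21.000,14.600,1.700] diag=34.629


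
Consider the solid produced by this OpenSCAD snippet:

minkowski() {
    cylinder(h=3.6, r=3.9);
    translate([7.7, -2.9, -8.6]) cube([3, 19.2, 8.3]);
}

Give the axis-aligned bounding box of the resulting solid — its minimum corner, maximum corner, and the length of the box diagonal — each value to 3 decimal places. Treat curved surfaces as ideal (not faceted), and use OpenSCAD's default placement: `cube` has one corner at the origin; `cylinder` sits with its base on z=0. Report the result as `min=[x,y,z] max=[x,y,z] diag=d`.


A = translate([7.7, -2.9, -8.6]) cube([3, 19.2, 8.3]) → bbox [7.7,-2.9,-8.6] .. [10.7,16.3,-0.3]
B = cylinder(h=3.6, r=3.9) → bbox [-3.9,-3.9,0] .. [3.9,3.9,3.6]
lo = A.lo+B.lo = [7.7-3.9, -2.9-3.9, -8.6+0] = [3.800,-6.800,-8.600]
hi = A.hi+B.hi = [10.7+3.9, 16.3+3.9, -0.3+3.6] = [14.600,20.200,3.300]
diag = √(10.8²+27²+11.9²) = √987.25 = 31.421

min=[3.800,-6.800,-8.600] max=[14.600,20.200,3.300] diag=31.421


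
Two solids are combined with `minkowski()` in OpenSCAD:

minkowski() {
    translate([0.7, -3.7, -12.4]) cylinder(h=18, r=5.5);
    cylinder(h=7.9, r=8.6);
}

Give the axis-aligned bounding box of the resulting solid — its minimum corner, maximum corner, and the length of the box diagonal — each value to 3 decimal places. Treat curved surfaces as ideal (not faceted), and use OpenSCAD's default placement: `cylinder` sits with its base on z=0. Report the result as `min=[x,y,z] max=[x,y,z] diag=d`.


min=[-13.400,-17.800,-12.400] max=[14.800,10.400,13.500] diag=47.553

A = translate([0.7, -3.7, -12.4]) cylinder(h=18, r=5.5) → bbox [-4.8,-9.2,-12.4] .. [6.2,1.8,5.6]
B = cylinder(h=7.9, r=8.6) → bbox [-8.6,-8.6,0] .. [8.6,8.6,7.9]
lo = A.lo+B.lo = [-4.8-8.6, -9.2-8.6, -12.4+0] = [-13.400,-17.800,-12.400]
hi = A.hi+B.hi = [6.2+8.6, 1.8+8.6, 5.6+7.9] = [14.800,10.400,13.500]
diag = √(28.2²+28.2²+25.9²) = √2261.29 = 47.553


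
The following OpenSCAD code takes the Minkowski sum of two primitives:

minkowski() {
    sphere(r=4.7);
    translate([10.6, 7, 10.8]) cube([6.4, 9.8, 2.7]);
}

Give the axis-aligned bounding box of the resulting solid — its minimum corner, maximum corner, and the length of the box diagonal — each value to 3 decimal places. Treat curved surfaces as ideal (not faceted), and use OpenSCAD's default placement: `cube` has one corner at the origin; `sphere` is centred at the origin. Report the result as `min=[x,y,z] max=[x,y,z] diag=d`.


A = translate([10.6, 7, 10.8]) cube([6.4, 9.8, 2.7]) → bbox [10.6,7,10.8] .. [17,16.8,13.5]
B = sphere(r=4.7) → bbox [-4.7,-4.7,-4.7] .. [4.7,4.7,4.7]
lo = A.lo+B.lo = [10.6-4.7, 7-4.7, 10.8-4.7] = [5.900,2.300,6.100]
hi = A.hi+B.hi = [17+4.7, 16.8+4.7, 13.5+4.7] = [21.700,21.500,18.200]
diag = √(15.8²+19.2²+12.1²) = √764.69 = 27.653

min=[5.900,2.300,6.100] max=[21.700,21.500,18.200] diag=27.653


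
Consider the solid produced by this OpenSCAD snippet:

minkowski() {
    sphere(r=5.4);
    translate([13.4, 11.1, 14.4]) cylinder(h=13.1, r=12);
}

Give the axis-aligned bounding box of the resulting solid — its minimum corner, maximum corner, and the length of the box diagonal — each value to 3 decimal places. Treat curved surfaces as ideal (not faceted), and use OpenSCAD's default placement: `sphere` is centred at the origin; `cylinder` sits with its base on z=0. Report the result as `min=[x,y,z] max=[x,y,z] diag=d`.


min=[-4.000,-6.300,9.000] max=[30.800,28.500,32.900] diag=54.711

A = translate([13.4, 11.1, 14.4]) cylinder(h=13.1, r=12) → bbox [1.4,-0.9,14.4] .. [25.4,23.1,27.5]
B = sphere(r=5.4) → bbox [-5.4,-5.4,-5.4] .. [5.4,5.4,5.4]
lo = A.lo+B.lo = [1.4-5.4, -0.9-5.4, 14.4-5.4] = [-4.000,-6.300,9.000]
hi = A.hi+B.hi = [25.4+5.4, 23.1+5.4, 27.5+5.4] = [30.800,28.500,32.900]
diag = √(34.8²+34.8²+23.9²) = √2993.29 = 54.711


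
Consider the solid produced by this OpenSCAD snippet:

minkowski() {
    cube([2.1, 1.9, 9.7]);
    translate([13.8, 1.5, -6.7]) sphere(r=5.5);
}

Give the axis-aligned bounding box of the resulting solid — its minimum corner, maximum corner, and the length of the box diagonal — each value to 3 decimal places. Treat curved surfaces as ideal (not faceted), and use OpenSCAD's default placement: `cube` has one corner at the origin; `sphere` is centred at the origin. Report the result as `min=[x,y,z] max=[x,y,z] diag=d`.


min=[8.300,-4.000,-12.200] max=[21.400,8.900,8.500] diag=27.686

A = translate([13.8, 1.5, -6.7]) sphere(r=5.5) → bbox [8.3,-4,-12.2] .. [19.3,7,-1.2]
B = cube([2.1, 1.9, 9.7]) → bbox [0,0,0] .. [2.1,1.9,9.7]
lo = A.lo+B.lo = [8.3+0, -4+0, -12.2+0] = [8.300,-4.000,-12.200]
hi = A.hi+B.hi = [19.3+2.1, 7+1.9, -1.2+9.7] = [21.400,8.900,8.500]
diag = √(13.1²+12.9²+20.7²) = √766.51 = 27.686


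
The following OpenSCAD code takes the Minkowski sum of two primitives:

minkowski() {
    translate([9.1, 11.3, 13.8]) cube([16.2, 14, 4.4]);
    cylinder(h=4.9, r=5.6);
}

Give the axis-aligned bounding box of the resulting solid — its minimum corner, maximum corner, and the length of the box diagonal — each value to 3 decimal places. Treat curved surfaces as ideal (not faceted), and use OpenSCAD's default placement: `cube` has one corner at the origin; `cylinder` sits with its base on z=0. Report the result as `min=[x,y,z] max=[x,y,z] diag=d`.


min=[3.500,5.700,13.800] max=[30.900,30.900,23.100] diag=38.370

A = translate([9.1, 11.3, 13.8]) cube([16.2, 14, 4.4]) → bbox [9.1,11.3,13.8] .. [25.3,25.3,18.2]
B = cylinder(h=4.9, r=5.6) → bbox [-5.6,-5.6,0] .. [5.6,5.6,4.9]
lo = A.lo+B.lo = [9.1-5.6, 11.3-5.6, 13.8+0] = [3.500,5.700,13.800]
hi = A.hi+B.hi = [25.3+5.6, 25.3+5.6, 18.2+4.9] = [30.900,30.900,23.100]
diag = √(27.4²+25.2²+9.3²) = √1472.29 = 38.370


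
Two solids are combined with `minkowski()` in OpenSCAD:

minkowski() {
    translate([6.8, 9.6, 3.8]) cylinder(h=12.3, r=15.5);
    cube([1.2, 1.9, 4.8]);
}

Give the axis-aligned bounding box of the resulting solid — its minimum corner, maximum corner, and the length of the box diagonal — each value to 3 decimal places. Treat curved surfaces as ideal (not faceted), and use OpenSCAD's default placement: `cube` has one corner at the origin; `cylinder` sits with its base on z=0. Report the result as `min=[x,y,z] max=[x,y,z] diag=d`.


A = translate([6.8, 9.6, 3.8]) cylinder(h=12.3, r=15.5) → bbox [-8.7,-5.9,3.8] .. [22.3,25.1,16.1]
B = cube([1.2, 1.9, 4.8]) → bbox [0,0,0] .. [1.2,1.9,4.8]
lo = A.lo+B.lo = [-8.7+0, -5.9+0, 3.8+0] = [-8.700,-5.900,3.800]
hi = A.hi+B.hi = [22.3+1.2, 25.1+1.9, 16.1+4.8] = [23.500,27.000,20.900]
diag = √(32.2²+32.9²+17.1²) = √2411.66 = 49.109

min=[-8.700,-5.900,3.800] max=[23.500,27.000,20.900] diag=49.109


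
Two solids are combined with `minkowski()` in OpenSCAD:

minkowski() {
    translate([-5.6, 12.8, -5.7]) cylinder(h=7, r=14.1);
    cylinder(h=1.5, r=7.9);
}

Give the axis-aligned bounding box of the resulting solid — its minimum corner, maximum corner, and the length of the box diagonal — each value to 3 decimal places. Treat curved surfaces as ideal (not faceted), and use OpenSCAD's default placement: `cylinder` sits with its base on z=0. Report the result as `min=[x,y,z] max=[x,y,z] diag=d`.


A = translate([-5.6, 12.8, -5.7]) cylinder(h=7, r=14.1) → bbox [-19.7,-1.3,-5.7] .. [8.5,26.9,1.3]
B = cylinder(h=1.5, r=7.9) → bbox [-7.9,-7.9,0] .. [7.9,7.9,1.5]
lo = A.lo+B.lo = [-19.7-7.9, -1.3-7.9, -5.7+0] = [-27.600,-9.200,-5.700]
hi = A.hi+B.hi = [8.5+7.9, 26.9+7.9, 1.3+1.5] = [16.400,34.800,2.800]
diag = √(44²+44²+8.5²) = √3944.25 = 62.803

min=[-27.600,-9.200,-5.700] max=[16.400,34.800,2.800] diag=62.803


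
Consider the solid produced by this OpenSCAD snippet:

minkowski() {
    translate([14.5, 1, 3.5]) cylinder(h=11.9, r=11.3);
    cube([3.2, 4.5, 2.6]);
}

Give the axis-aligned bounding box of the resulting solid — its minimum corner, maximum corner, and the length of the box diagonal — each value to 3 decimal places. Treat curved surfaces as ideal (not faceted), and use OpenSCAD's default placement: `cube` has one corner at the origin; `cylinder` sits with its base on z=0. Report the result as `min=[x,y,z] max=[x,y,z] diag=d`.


A = translate([14.5, 1, 3.5]) cylinder(h=11.9, r=11.3) → bbox [3.2,-10.3,3.5] .. [25.8,12.3,15.4]
B = cube([3.2, 4.5, 2.6]) → bbox [0,0,0] .. [3.2,4.5,2.6]
lo = A.lo+B.lo = [3.2+0, -10.3+0, 3.5+0] = [3.200,-10.300,3.500]
hi = A.hi+B.hi = [25.8+3.2, 12.3+4.5, 15.4+2.6] = [29.000,16.800,18.000]
diag = √(25.8²+27.1²+14.5²) = √1610.3 = 40.129

min=[3.200,-10.300,3.500] max=[29.000,16.800,18.000] diag=40.129


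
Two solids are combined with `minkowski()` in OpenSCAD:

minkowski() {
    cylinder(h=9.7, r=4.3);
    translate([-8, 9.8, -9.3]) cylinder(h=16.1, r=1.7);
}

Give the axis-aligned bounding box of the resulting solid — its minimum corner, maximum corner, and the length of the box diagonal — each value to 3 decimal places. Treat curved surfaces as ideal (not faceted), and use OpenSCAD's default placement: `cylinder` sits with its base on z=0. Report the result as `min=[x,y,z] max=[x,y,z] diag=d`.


A = translate([-8, 9.8, -9.3]) cylinder(h=16.1, r=1.7) → bbox [-9.7,8.1,-9.3] .. [-6.3,11.5,6.8]
B = cylinder(h=9.7, r=4.3) → bbox [-4.3,-4.3,0] .. [4.3,4.3,9.7]
lo = A.lo+B.lo = [-9.7-4.3, 8.1-4.3, -9.3+0] = [-14.000,3.800,-9.300]
hi = A.hi+B.hi = [-6.3+4.3, 11.5+4.3, 6.8+9.7] = [-2.000,15.800,16.500]
diag = √(12²+12²+25.8²) = √953.64 = 30.881

min=[-14.000,3.800,-9.300] max=[-2.000,15.800,16.500] diag=30.881


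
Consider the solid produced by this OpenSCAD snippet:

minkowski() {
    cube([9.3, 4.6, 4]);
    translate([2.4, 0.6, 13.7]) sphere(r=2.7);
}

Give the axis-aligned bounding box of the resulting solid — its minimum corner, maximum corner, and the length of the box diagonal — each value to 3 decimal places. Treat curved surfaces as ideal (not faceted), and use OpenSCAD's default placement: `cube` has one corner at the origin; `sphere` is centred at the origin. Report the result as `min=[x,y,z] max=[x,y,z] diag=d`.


min=[-0.300,-2.100,11.000] max=[14.400,7.900,20.400] diag=20.111

A = translate([2.4, 0.6, 13.7]) sphere(r=2.7) → bbox [-0.3,-2.1,11] .. [5.1,3.3,16.4]
B = cube([9.3, 4.6, 4]) → bbox [0,0,0] .. [9.3,4.6,4]
lo = A.lo+B.lo = [-0.3+0, -2.1+0, 11+0] = [-0.300,-2.100,11.000]
hi = A.hi+B.hi = [5.1+9.3, 3.3+4.6, 16.4+4] = [14.400,7.900,20.400]
diag = √(14.7²+10²+9.4²) = √404.45 = 20.111


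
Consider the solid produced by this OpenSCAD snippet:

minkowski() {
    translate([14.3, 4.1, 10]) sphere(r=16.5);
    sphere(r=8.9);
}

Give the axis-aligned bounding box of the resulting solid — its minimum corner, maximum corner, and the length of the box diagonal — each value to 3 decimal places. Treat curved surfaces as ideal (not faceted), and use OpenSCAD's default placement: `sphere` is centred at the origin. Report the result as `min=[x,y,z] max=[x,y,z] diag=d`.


A = translate([14.3, 4.1, 10]) sphere(r=16.5) → bbox [-2.2,-12.4,-6.5] .. [30.8,20.6,26.5]
B = sphere(r=8.9) → bbox [-8.9,-8.9,-8.9] .. [8.9,8.9,8.9]
lo = A.lo+B.lo = [-2.2-8.9, -12.4-8.9, -6.5-8.9] = [-11.100,-21.300,-15.400]
hi = A.hi+B.hi = [30.8+8.9, 20.6+8.9, 26.5+8.9] = [39.700,29.500,35.400]
diag = √(50.8²+50.8²+50.8²) = √7741.92 = 87.988

min=[-11.100,-21.300,-15.400] max=[39.700,29.500,35.400] diag=87.988


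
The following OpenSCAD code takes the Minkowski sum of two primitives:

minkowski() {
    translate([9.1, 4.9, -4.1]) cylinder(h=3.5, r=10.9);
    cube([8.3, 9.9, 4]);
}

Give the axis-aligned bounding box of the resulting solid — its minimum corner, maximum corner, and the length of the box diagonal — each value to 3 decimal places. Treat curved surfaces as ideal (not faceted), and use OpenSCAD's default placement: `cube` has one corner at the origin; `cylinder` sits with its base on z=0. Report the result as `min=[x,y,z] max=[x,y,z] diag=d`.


min=[-1.800,-6.000,-4.100] max=[28.300,25.700,3.400] diag=44.353

A = translate([9.1, 4.9, -4.1]) cylinder(h=3.5, r=10.9) → bbox [-1.8,-6,-4.1] .. [20,15.8,-0.6]
B = cube([8.3, 9.9, 4]) → bbox [0,0,0] .. [8.3,9.9,4]
lo = A.lo+B.lo = [-1.8+0, -6+0, -4.1+0] = [-1.800,-6.000,-4.100]
hi = A.hi+B.hi = [20+8.3, 15.8+9.9, -0.6+4] = [28.300,25.700,3.400]
diag = √(30.1²+31.7²+7.5²) = √1967.15 = 44.353


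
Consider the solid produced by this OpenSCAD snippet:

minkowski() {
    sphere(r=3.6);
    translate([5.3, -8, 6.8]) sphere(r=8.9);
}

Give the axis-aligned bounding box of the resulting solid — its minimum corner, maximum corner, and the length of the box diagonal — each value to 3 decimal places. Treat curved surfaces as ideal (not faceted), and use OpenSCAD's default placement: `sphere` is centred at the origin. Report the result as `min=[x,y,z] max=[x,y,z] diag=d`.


A = translate([5.3, -8, 6.8]) sphere(r=8.9) → bbox [-3.6,-16.9,-2.1] .. [14.2,0.9,15.7]
B = sphere(r=3.6) → bbox [-3.6,-3.6,-3.6] .. [3.6,3.6,3.6]
lo = A.lo+B.lo = [-3.6-3.6, -16.9-3.6, -2.1-3.6] = [-7.200,-20.500,-5.700]
hi = A.hi+B.hi = [14.2+3.6, 0.9+3.6, 15.7+3.6] = [17.800,4.500,19.300]
diag = √(25²+25²+25²) = √1875 = 43.301

min=[-7.200,-20.500,-5.700] max=[17.800,4.500,19.300] diag=43.301


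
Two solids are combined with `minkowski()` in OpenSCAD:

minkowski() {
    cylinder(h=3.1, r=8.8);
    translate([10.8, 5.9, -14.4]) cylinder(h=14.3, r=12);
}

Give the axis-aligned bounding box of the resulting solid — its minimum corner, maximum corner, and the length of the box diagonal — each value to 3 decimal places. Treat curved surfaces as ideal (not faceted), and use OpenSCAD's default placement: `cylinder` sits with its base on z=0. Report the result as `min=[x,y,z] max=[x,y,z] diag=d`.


A = translate([10.8, 5.9, -14.4]) cylinder(h=14.3, r=12) → bbox [-1.2,-6.1,-14.4] .. [22.8,17.9,-0.1]
B = cylinder(h=3.1, r=8.8) → bbox [-8.8,-8.8,0] .. [8.8,8.8,3.1]
lo = A.lo+B.lo = [-1.2-8.8, -6.1-8.8, -14.4+0] = [-10.000,-14.900,-14.400]
hi = A.hi+B.hi = [22.8+8.8, 17.9+8.8, -0.1+3.1] = [31.600,26.700,3.000]
diag = √(41.6²+41.6²+17.4²) = √3763.88 = 61.350

min=[-10.000,-14.900,-14.400] max=[31.600,26.700,3.000] diag=61.350


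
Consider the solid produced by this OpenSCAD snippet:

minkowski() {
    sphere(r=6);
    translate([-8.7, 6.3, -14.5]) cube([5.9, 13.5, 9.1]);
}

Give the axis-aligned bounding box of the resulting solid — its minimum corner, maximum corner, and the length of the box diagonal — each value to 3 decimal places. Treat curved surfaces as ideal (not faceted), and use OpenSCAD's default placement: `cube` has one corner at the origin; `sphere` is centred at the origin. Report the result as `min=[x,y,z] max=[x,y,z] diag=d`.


min=[-14.700,0.300,-20.500] max=[3.200,25.800,0.600] diag=37.628

A = translate([-8.7, 6.3, -14.5]) cube([5.9, 13.5, 9.1]) → bbox [-8.7,6.3,-14.5] .. [-2.8,19.8,-5.4]
B = sphere(r=6) → bbox [-6,-6,-6] .. [6,6,6]
lo = A.lo+B.lo = [-8.7-6, 6.3-6, -14.5-6] = [-14.700,0.300,-20.500]
hi = A.hi+B.hi = [-2.8+6, 19.8+6, -5.4+6] = [3.200,25.800,0.600]
diag = √(17.9²+25.5²+21.1²) = √1415.87 = 37.628


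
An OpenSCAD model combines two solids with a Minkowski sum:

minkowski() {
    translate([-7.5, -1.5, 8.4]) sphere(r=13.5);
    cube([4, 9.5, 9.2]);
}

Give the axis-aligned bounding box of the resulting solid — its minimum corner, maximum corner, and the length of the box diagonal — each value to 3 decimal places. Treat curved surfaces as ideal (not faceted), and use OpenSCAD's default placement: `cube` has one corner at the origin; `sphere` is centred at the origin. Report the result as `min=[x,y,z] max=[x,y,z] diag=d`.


min=[-21.000,-15.000,-5.100] max=[10.000,21.500,31.100] diag=60.031

A = translate([-7.5, -1.5, 8.4]) sphere(r=13.5) → bbox [-21,-15,-5.1] .. [6,12,21.9]
B = cube([4, 9.5, 9.2]) → bbox [0,0,0] .. [4,9.5,9.2]
lo = A.lo+B.lo = [-21+0, -15+0, -5.1+0] = [-21.000,-15.000,-5.100]
hi = A.hi+B.hi = [6+4, 12+9.5, 21.9+9.2] = [10.000,21.500,31.100]
diag = √(31²+36.5²+36.2²) = √3603.69 = 60.031


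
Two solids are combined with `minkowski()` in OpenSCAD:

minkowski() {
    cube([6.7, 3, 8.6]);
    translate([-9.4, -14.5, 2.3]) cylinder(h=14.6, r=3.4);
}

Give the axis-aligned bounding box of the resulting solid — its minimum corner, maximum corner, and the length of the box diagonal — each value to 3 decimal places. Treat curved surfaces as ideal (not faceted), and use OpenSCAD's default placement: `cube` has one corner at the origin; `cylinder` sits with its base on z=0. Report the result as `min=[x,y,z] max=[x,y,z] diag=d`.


min=[-12.800,-17.900,2.300] max=[0.700,-8.100,25.500] diag=28.575

A = translate([-9.4, -14.5, 2.3]) cylinder(h=14.6, r=3.4) → bbox [-12.8,-17.9,2.3] .. [-6,-11.1,16.9]
B = cube([6.7, 3, 8.6]) → bbox [0,0,0] .. [6.7,3,8.6]
lo = A.lo+B.lo = [-12.8+0, -17.9+0, 2.3+0] = [-12.800,-17.900,2.300]
hi = A.hi+B.hi = [-6+6.7, -11.1+3, 16.9+8.6] = [0.700,-8.100,25.500]
diag = √(13.5²+9.8²+23.2²) = √816.53 = 28.575


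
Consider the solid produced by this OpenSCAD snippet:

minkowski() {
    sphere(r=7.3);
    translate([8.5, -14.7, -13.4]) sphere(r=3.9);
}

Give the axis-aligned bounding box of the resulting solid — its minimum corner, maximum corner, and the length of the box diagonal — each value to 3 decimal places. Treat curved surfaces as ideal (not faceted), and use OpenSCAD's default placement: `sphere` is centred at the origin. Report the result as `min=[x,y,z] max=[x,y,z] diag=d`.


min=[-2.700,-25.900,-24.600] max=[19.700,-3.500,-2.200] diag=38.798

A = translate([8.5, -14.7, -13.4]) sphere(r=3.9) → bbox [4.6,-18.6,-17.3] .. [12.4,-10.8,-9.5]
B = sphere(r=7.3) → bbox [-7.3,-7.3,-7.3] .. [7.3,7.3,7.3]
lo = A.lo+B.lo = [4.6-7.3, -18.6-7.3, -17.3-7.3] = [-2.700,-25.900,-24.600]
hi = A.hi+B.hi = [12.4+7.3, -10.8+7.3, -9.5+7.3] = [19.700,-3.500,-2.200]
diag = √(22.4²+22.4²+22.4²) = √1505.28 = 38.798


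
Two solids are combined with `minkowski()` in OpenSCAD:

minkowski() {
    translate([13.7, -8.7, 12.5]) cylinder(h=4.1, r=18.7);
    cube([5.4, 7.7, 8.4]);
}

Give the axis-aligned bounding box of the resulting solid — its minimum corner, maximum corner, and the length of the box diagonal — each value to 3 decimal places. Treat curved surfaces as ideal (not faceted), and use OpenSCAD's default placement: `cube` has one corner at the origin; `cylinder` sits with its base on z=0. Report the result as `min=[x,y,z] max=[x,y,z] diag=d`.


A = translate([13.7, -8.7, 12.5]) cylinder(h=4.1, r=18.7) → bbox [-5,-27.4,12.5] .. [32.4,10,16.6]
B = cube([5.4, 7.7, 8.4]) → bbox [0,0,0] .. [5.4,7.7,8.4]
lo = A.lo+B.lo = [-5+0, -27.4+0, 12.5+0] = [-5.000,-27.400,12.500]
hi = A.hi+B.hi = [32.4+5.4, 10+7.7, 16.6+8.4] = [37.800,17.700,25.000]
diag = √(42.8²+45.1²+12.5²) = √4022.1 = 63.420

min=[-5.000,-27.400,12.500] max=[37.800,17.700,25.000] diag=63.420


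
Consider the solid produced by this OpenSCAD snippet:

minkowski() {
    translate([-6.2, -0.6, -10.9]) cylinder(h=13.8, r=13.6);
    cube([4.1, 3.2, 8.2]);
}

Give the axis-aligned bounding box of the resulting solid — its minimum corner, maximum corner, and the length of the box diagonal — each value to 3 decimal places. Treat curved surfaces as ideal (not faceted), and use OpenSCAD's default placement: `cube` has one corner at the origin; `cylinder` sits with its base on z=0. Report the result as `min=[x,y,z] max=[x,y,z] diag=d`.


min=[-19.800,-14.200,-10.900] max=[11.500,16.200,11.100] diag=48.866

A = translate([-6.2, -0.6, -10.9]) cylinder(h=13.8, r=13.6) → bbox [-19.8,-14.2,-10.9] .. [7.4,13,2.9]
B = cube([4.1, 3.2, 8.2]) → bbox [0,0,0] .. [4.1,3.2,8.2]
lo = A.lo+B.lo = [-19.8+0, -14.2+0, -10.9+0] = [-19.800,-14.200,-10.900]
hi = A.hi+B.hi = [7.4+4.1, 13+3.2, 2.9+8.2] = [11.500,16.200,11.100]
diag = √(31.3²+30.4²+22²) = √2387.85 = 48.866


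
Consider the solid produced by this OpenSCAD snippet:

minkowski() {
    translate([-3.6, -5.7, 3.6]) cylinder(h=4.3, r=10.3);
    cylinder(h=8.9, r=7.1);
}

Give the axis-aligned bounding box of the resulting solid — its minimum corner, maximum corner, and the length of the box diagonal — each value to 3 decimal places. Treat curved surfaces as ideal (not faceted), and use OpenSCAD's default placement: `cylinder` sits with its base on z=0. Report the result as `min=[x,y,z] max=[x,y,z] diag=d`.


min=[-21.000,-23.100,3.600] max=[13.800,11.700,16.800] diag=50.954

A = translate([-3.6, -5.7, 3.6]) cylinder(h=4.3, r=10.3) → bbox [-13.9,-16,3.6] .. [6.7,4.6,7.9]
B = cylinder(h=8.9, r=7.1) → bbox [-7.1,-7.1,0] .. [7.1,7.1,8.9]
lo = A.lo+B.lo = [-13.9-7.1, -16-7.1, 3.6+0] = [-21.000,-23.100,3.600]
hi = A.hi+B.hi = [6.7+7.1, 4.6+7.1, 7.9+8.9] = [13.800,11.700,16.800]
diag = √(34.8²+34.8²+13.2²) = √2596.32 = 50.954


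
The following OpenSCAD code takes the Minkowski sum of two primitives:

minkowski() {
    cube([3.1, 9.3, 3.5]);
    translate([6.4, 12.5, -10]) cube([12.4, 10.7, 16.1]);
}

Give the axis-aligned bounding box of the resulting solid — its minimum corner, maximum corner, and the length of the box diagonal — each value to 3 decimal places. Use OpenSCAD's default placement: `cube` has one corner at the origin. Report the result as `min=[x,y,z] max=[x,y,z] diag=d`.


A = translate([6.4, 12.5, -10]) cube([12.4, 10.7, 16.1]) → bbox [6.4,12.5,-10] .. [18.8,23.2,6.1]
B = cube([3.1, 9.3, 3.5]) → bbox [0,0,0] .. [3.1,9.3,3.5]
lo = A.lo+B.lo = [6.4+0, 12.5+0, -10+0] = [6.400,12.500,-10.000]
hi = A.hi+B.hi = [18.8+3.1, 23.2+9.3, 6.1+3.5] = [21.900,32.500,9.600]
diag = √(15.5²+20²+19.6²) = √1024.41 = 32.006

min=[6.400,12.500,-10.000] max=[21.900,32.500,9.600] diag=32.006


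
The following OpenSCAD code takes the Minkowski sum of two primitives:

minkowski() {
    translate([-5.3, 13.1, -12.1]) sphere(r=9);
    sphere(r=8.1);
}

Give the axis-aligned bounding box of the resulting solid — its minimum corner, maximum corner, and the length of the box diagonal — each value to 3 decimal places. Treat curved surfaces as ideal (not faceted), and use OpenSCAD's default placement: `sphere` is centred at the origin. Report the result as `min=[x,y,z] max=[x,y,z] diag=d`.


min=[-22.400,-4.000,-29.200] max=[11.800,30.200,5.000] diag=59.236

A = translate([-5.3, 13.1, -12.1]) sphere(r=9) → bbox [-14.3,4.1,-21.1] .. [3.7,22.1,-3.1]
B = sphere(r=8.1) → bbox [-8.1,-8.1,-8.1] .. [8.1,8.1,8.1]
lo = A.lo+B.lo = [-14.3-8.1, 4.1-8.1, -21.1-8.1] = [-22.400,-4.000,-29.200]
hi = A.hi+B.hi = [3.7+8.1, 22.1+8.1, -3.1+8.1] = [11.800,30.200,5.000]
diag = √(34.2²+34.2²+34.2²) = √3508.92 = 59.236


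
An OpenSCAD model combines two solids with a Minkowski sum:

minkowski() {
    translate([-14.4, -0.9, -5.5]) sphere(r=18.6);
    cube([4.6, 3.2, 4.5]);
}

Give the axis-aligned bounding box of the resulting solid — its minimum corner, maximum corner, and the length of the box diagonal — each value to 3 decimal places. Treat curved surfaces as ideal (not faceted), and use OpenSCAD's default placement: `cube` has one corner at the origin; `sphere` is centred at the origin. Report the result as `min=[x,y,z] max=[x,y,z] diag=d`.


min=[-33.000,-19.500,-24.100] max=[8.800,20.900,17.600] diag=71.542

A = translate([-14.4, -0.9, -5.5]) sphere(r=18.6) → bbox [-33,-19.5,-24.1] .. [4.2,17.7,13.1]
B = cube([4.6, 3.2, 4.5]) → bbox [0,0,0] .. [4.6,3.2,4.5]
lo = A.lo+B.lo = [-33+0, -19.5+0, -24.1+0] = [-33.000,-19.500,-24.100]
hi = A.hi+B.hi = [4.2+4.6, 17.7+3.2, 13.1+4.5] = [8.800,20.900,17.600]
diag = √(41.8²+40.4²+41.7²) = √5118.29 = 71.542


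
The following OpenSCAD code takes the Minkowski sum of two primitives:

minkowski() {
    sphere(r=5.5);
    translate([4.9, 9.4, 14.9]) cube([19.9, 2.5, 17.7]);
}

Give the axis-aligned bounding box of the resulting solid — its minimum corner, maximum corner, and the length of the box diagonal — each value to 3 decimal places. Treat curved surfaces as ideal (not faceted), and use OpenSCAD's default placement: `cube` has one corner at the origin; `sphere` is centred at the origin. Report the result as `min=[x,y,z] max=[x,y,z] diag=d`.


A = translate([4.9, 9.4, 14.9]) cube([19.9, 2.5, 17.7]) → bbox [4.9,9.4,14.9] .. [24.8,11.9,32.6]
B = sphere(r=5.5) → bbox [-5.5,-5.5,-5.5] .. [5.5,5.5,5.5]
lo = A.lo+B.lo = [4.9-5.5, 9.4-5.5, 14.9-5.5] = [-0.600,3.900,9.400]
hi = A.hi+B.hi = [24.8+5.5, 11.9+5.5, 32.6+5.5] = [30.300,17.400,38.100]
diag = √(30.9²+13.5²+28.7²) = √1960.75 = 44.280

min=[-0.600,3.900,9.400] max=[30.300,17.400,38.100] diag=44.280


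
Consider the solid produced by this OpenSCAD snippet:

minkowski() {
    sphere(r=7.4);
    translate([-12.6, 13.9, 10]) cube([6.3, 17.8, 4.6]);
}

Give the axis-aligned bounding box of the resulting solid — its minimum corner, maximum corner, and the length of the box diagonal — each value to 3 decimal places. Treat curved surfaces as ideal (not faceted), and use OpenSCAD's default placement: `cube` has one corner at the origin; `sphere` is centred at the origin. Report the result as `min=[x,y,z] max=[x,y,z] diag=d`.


min=[-20.000,6.500,2.600] max=[1.100,39.100,22.000] diag=43.409

A = translate([-12.6, 13.9, 10]) cube([6.3, 17.8, 4.6]) → bbox [-12.6,13.9,10] .. [-6.3,31.7,14.6]
B = sphere(r=7.4) → bbox [-7.4,-7.4,-7.4] .. [7.4,7.4,7.4]
lo = A.lo+B.lo = [-12.6-7.4, 13.9-7.4, 10-7.4] = [-20.000,6.500,2.600]
hi = A.hi+B.hi = [-6.3+7.4, 31.7+7.4, 14.6+7.4] = [1.100,39.100,22.000]
diag = √(21.1²+32.6²+19.4²) = √1884.33 = 43.409


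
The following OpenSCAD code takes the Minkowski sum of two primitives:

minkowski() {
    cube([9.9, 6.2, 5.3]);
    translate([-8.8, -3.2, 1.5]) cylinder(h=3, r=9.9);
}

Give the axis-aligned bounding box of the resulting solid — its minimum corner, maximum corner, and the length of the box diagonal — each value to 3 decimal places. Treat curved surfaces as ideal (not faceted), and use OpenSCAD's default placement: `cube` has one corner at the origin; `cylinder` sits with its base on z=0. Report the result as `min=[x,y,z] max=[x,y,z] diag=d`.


min=[-18.700,-13.100,1.500] max=[11.000,12.900,9.800] diag=40.336

A = translate([-8.8, -3.2, 1.5]) cylinder(h=3, r=9.9) → bbox [-18.7,-13.1,1.5] .. [1.1,6.7,4.5]
B = cube([9.9, 6.2, 5.3]) → bbox [0,0,0] .. [9.9,6.2,5.3]
lo = A.lo+B.lo = [-18.7+0, -13.1+0, 1.5+0] = [-18.700,-13.100,1.500]
hi = A.hi+B.hi = [1.1+9.9, 6.7+6.2, 4.5+5.3] = [11.000,12.900,9.800]
diag = √(29.7²+26²+8.3²) = √1626.98 = 40.336


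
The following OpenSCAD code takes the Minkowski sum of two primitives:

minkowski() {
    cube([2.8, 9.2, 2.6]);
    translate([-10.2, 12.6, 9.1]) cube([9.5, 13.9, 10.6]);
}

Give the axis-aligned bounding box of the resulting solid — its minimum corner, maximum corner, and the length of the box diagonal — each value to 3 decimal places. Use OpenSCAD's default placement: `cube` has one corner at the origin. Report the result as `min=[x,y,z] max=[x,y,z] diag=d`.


min=[-10.200,12.600,9.100] max=[2.100,35.700,22.300] diag=29.311

A = translate([-10.2, 12.6, 9.1]) cube([9.5, 13.9, 10.6]) → bbox [-10.2,12.6,9.1] .. [-0.7,26.5,19.7]
B = cube([2.8, 9.2, 2.6]) → bbox [0,0,0] .. [2.8,9.2,2.6]
lo = A.lo+B.lo = [-10.2+0, 12.6+0, 9.1+0] = [-10.200,12.600,9.100]
hi = A.hi+B.hi = [-0.7+2.8, 26.5+9.2, 19.7+2.6] = [2.100,35.700,22.300]
diag = √(12.3²+23.1²+13.2²) = √859.14 = 29.311


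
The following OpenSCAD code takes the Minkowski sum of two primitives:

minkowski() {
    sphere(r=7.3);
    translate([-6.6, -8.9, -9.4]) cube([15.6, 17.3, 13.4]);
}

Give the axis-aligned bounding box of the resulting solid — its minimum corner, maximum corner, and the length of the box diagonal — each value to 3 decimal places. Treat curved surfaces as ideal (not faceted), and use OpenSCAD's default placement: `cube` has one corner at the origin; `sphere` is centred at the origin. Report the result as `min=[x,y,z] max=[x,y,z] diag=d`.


min=[-13.900,-16.200,-16.700] max=[16.300,15.700,11.300] diag=52.093

A = translate([-6.6, -8.9, -9.4]) cube([15.6, 17.3, 13.4]) → bbox [-6.6,-8.9,-9.4] .. [9,8.4,4]
B = sphere(r=7.3) → bbox [-7.3,-7.3,-7.3] .. [7.3,7.3,7.3]
lo = A.lo+B.lo = [-6.6-7.3, -8.9-7.3, -9.4-7.3] = [-13.900,-16.200,-16.700]
hi = A.hi+B.hi = [9+7.3, 8.4+7.3, 4+7.3] = [16.300,15.700,11.300]
diag = √(30.2²+31.9²+28²) = √2713.65 = 52.093


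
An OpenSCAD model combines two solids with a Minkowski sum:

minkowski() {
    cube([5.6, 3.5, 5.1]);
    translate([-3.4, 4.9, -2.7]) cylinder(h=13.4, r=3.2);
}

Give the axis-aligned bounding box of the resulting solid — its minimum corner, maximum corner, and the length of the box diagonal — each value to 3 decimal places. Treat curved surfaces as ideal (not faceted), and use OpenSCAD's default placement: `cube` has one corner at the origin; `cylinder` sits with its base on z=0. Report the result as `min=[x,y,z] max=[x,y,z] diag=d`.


min=[-6.600,1.700,-2.700] max=[5.400,11.600,15.800] diag=24.171

A = translate([-3.4, 4.9, -2.7]) cylinder(h=13.4, r=3.2) → bbox [-6.6,1.7,-2.7] .. [-0.2,8.1,10.7]
B = cube([5.6, 3.5, 5.1]) → bbox [0,0,0] .. [5.6,3.5,5.1]
lo = A.lo+B.lo = [-6.6+0, 1.7+0, -2.7+0] = [-6.600,1.700,-2.700]
hi = A.hi+B.hi = [-0.2+5.6, 8.1+3.5, 10.7+5.1] = [5.400,11.600,15.800]
diag = √(12²+9.9²+18.5²) = √584.26 = 24.171


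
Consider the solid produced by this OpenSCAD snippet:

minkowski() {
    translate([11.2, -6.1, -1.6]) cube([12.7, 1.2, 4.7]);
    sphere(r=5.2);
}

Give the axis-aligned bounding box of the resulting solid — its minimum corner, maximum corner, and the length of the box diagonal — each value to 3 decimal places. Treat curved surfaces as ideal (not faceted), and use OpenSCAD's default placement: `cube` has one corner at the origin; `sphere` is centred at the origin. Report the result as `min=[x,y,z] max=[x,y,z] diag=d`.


A = translate([11.2, -6.1, -1.6]) cube([12.7, 1.2, 4.7]) → bbox [11.2,-6.1,-1.6] .. [23.9,-4.9,3.1]
B = sphere(r=5.2) → bbox [-5.2,-5.2,-5.2] .. [5.2,5.2,5.2]
lo = A.lo+B.lo = [11.2-5.2, -6.1-5.2, -1.6-5.2] = [6.000,-11.300,-6.800]
hi = A.hi+B.hi = [23.9+5.2, -4.9+5.2, 3.1+5.2] = [29.100,0.300,8.300]
diag = √(23.1²+11.6²+15.1²) = √896.18 = 29.936

min=[6.000,-11.300,-6.800] max=[29.100,0.300,8.300] diag=29.936


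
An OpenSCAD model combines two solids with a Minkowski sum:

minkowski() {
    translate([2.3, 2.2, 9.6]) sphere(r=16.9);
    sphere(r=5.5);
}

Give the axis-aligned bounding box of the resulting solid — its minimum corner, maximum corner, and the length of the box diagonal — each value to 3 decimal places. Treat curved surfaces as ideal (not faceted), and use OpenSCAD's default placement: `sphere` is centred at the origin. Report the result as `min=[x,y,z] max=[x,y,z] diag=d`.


A = translate([2.3, 2.2, 9.6]) sphere(r=16.9) → bbox [-14.6,-14.7,-7.3] .. [19.2,19.1,26.5]
B = sphere(r=5.5) → bbox [-5.5,-5.5,-5.5] .. [5.5,5.5,5.5]
lo = A.lo+B.lo = [-14.6-5.5, -14.7-5.5, -7.3-5.5] = [-20.100,-20.200,-12.800]
hi = A.hi+B.hi = [19.2+5.5, 19.1+5.5, 26.5+5.5] = [24.700,24.600,32.000]
diag = √(44.8²+44.8²+44.8²) = √6021.12 = 77.596

min=[-20.100,-20.200,-12.800] max=[24.700,24.600,32.000] diag=77.596


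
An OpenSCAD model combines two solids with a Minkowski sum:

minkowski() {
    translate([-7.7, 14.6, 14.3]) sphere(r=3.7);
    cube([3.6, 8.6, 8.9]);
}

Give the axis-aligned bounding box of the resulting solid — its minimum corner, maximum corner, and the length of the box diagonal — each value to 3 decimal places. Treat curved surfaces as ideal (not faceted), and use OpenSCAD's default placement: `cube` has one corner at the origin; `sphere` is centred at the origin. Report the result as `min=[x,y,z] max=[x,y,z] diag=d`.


A = translate([-7.7, 14.6, 14.3]) sphere(r=3.7) → bbox [-11.4,10.9,10.6] .. [-4,18.3,18]
B = cube([3.6, 8.6, 8.9]) → bbox [0,0,0] .. [3.6,8.6,8.9]
lo = A.lo+B.lo = [-11.4+0, 10.9+0, 10.6+0] = [-11.400,10.900,10.600]
hi = A.hi+B.hi = [-4+3.6, 18.3+8.6, 18+8.9] = [-0.400,26.900,26.900]
diag = √(11²+16²+16.3²) = √642.69 = 25.351

min=[-11.400,10.900,10.600] max=[-0.400,26.900,26.900] diag=25.351


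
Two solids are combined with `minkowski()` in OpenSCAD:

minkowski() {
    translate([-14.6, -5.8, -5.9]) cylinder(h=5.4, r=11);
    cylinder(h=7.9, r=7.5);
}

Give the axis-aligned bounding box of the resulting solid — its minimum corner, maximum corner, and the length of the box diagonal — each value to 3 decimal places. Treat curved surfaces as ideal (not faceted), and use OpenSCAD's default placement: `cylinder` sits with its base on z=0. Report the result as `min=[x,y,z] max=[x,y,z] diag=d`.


A = translate([-14.6, -5.8, -5.9]) cylinder(h=5.4, r=11) → bbox [-25.6,-16.8,-5.9] .. [-3.6,5.2,-0.5]
B = cylinder(h=7.9, r=7.5) → bbox [-7.5,-7.5,0] .. [7.5,7.5,7.9]
lo = A.lo+B.lo = [-25.6-7.5, -16.8-7.5, -5.9+0] = [-33.100,-24.300,-5.900]
hi = A.hi+B.hi = [-3.6+7.5, 5.2+7.5, -0.5+7.9] = [3.900,12.700,7.400]
diag = √(37²+37²+13.3²) = √2914.89 = 53.990

min=[-33.100,-24.300,-5.900] max=[3.900,12.700,7.400] diag=53.990
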